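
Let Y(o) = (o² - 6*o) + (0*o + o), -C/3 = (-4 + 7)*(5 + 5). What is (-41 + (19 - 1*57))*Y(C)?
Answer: -675450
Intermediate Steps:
C = -90 (C = -3*(-4 + 7)*(5 + 5) = -9*10 = -3*30 = -90)
Y(o) = o² - 5*o (Y(o) = (o² - 6*o) + (0 + o) = (o² - 6*o) + o = o² - 5*o)
(-41 + (19 - 1*57))*Y(C) = (-41 + (19 - 1*57))*(-90*(-5 - 90)) = (-41 + (19 - 57))*(-90*(-95)) = (-41 - 38)*8550 = -79*8550 = -675450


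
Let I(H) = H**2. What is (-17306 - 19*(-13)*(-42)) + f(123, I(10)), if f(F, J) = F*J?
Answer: -15380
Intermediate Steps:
(-17306 - 19*(-13)*(-42)) + f(123, I(10)) = (-17306 - 19*(-13)*(-42)) + 123*10**2 = (-17306 + 247*(-42)) + 123*100 = (-17306 - 10374) + 12300 = -27680 + 12300 = -15380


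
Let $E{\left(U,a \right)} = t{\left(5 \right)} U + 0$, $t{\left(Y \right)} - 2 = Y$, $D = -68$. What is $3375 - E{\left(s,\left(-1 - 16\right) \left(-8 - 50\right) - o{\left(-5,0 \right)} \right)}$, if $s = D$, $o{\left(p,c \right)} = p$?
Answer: $3851$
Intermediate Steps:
$t{\left(Y \right)} = 2 + Y$
$s = -68$
$E{\left(U,a \right)} = 7 U$ ($E{\left(U,a \right)} = \left(2 + 5\right) U + 0 = 7 U + 0 = 7 U$)
$3375 - E{\left(s,\left(-1 - 16\right) \left(-8 - 50\right) - o{\left(-5,0 \right)} \right)} = 3375 - 7 \left(-68\right) = 3375 - -476 = 3375 + 476 = 3851$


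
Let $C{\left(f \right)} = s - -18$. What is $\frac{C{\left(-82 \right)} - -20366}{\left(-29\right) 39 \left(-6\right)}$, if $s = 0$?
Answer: $\frac{784}{261} \approx 3.0038$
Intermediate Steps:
$C{\left(f \right)} = 18$ ($C{\left(f \right)} = 0 - -18 = 0 + 18 = 18$)
$\frac{C{\left(-82 \right)} - -20366}{\left(-29\right) 39 \left(-6\right)} = \frac{18 - -20366}{\left(-29\right) 39 \left(-6\right)} = \frac{18 + 20366}{\left(-1131\right) \left(-6\right)} = \frac{20384}{6786} = 20384 \cdot \frac{1}{6786} = \frac{784}{261}$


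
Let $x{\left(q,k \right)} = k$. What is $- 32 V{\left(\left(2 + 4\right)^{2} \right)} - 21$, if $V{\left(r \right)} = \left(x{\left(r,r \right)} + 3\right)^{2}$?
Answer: $-48693$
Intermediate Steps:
$V{\left(r \right)} = \left(3 + r\right)^{2}$ ($V{\left(r \right)} = \left(r + 3\right)^{2} = \left(3 + r\right)^{2}$)
$- 32 V{\left(\left(2 + 4\right)^{2} \right)} - 21 = - 32 \left(3 + \left(2 + 4\right)^{2}\right)^{2} - 21 = - 32 \left(3 + 6^{2}\right)^{2} - 21 = - 32 \left(3 + 36\right)^{2} - 21 = - 32 \cdot 39^{2} - 21 = \left(-32\right) 1521 - 21 = -48672 - 21 = -48693$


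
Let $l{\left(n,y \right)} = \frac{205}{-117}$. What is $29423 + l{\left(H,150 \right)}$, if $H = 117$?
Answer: $\frac{3442286}{117} \approx 29421.0$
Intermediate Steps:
$l{\left(n,y \right)} = - \frac{205}{117}$ ($l{\left(n,y \right)} = 205 \left(- \frac{1}{117}\right) = - \frac{205}{117}$)
$29423 + l{\left(H,150 \right)} = 29423 - \frac{205}{117} = \frac{3442286}{117}$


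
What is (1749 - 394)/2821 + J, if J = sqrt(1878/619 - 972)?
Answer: 1355/2821 + I*sqrt(371270010)/619 ≈ 0.48033 + 31.128*I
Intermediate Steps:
J = I*sqrt(371270010)/619 (J = sqrt(1878*(1/619) - 972) = sqrt(1878/619 - 972) = sqrt(-599790/619) = I*sqrt(371270010)/619 ≈ 31.128*I)
(1749 - 394)/2821 + J = (1749 - 394)/2821 + I*sqrt(371270010)/619 = 1355*(1/2821) + I*sqrt(371270010)/619 = 1355/2821 + I*sqrt(371270010)/619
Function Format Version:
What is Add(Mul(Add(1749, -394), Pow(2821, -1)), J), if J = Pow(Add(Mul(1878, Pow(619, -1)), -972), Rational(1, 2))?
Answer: Add(Rational(1355, 2821), Mul(Rational(1, 619), I, Pow(371270010, Rational(1, 2)))) ≈ Add(0.48033, Mul(31.128, I))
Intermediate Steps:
J = Mul(Rational(1, 619), I, Pow(371270010, Rational(1, 2))) (J = Pow(Add(Mul(1878, Rational(1, 619)), -972), Rational(1, 2)) = Pow(Add(Rational(1878, 619), -972), Rational(1, 2)) = Pow(Rational(-599790, 619), Rational(1, 2)) = Mul(Rational(1, 619), I, Pow(371270010, Rational(1, 2))) ≈ Mul(31.128, I))
Add(Mul(Add(1749, -394), Pow(2821, -1)), J) = Add(Mul(Add(1749, -394), Pow(2821, -1)), Mul(Rational(1, 619), I, Pow(371270010, Rational(1, 2)))) = Add(Mul(1355, Rational(1, 2821)), Mul(Rational(1, 619), I, Pow(371270010, Rational(1, 2)))) = Add(Rational(1355, 2821), Mul(Rational(1, 619), I, Pow(371270010, Rational(1, 2))))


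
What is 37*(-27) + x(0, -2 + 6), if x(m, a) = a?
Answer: -995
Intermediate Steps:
37*(-27) + x(0, -2 + 6) = 37*(-27) + (-2 + 6) = -999 + 4 = -995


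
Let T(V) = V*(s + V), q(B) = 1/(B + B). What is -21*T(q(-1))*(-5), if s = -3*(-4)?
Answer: -2415/4 ≈ -603.75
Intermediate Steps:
s = 12
q(B) = 1/(2*B)
T(V) = V*(12 + V)
-21*T(q(-1))*(-5) = -21*(½)/(-1)*(12 + (½)/(-1))*(-5) = -21*(½)*(-1)*(12 + (½)*(-1))*(-5) = -(-21)*(12 - ½)/2*(-5) = -(-21)*23/(2*2)*(-5) = -21*(-23/4)*(-5) = (483/4)*(-5) = -2415/4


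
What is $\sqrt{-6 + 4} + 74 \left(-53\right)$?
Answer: $-3922 + i \sqrt{2} \approx -3922.0 + 1.4142 i$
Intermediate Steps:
$\sqrt{-6 + 4} + 74 \left(-53\right) = \sqrt{-2} - 3922 = i \sqrt{2} - 3922 = -3922 + i \sqrt{2}$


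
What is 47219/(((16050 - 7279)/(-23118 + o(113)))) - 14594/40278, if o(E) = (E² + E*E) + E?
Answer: 49156647634/3604881 ≈ 13636.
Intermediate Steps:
o(E) = E + 2*E² (o(E) = (E² + E²) + E = 2*E² + E = E + 2*E²)
47219/(((16050 - 7279)/(-23118 + o(113)))) - 14594/40278 = 47219/(((16050 - 7279)/(-23118 + 113*(1 + 2*113)))) - 14594/40278 = 47219/((8771/(-23118 + 113*(1 + 226)))) - 14594*1/40278 = 47219/((8771/(-23118 + 113*227))) - 7297/20139 = 47219/((8771/(-23118 + 25651))) - 7297/20139 = 47219/((8771/2533)) - 7297/20139 = 47219/((8771*(1/2533))) - 7297/20139 = 47219/(8771/2533) - 7297/20139 = 47219*(2533/8771) - 7297/20139 = 119605727/8771 - 7297/20139 = 49156647634/3604881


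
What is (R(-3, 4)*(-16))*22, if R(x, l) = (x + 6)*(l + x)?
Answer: -1056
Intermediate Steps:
R(x, l) = (6 + x)*(l + x)
(R(-3, 4)*(-16))*22 = (((-3)² + 6*4 + 6*(-3) + 4*(-3))*(-16))*22 = ((9 + 24 - 18 - 12)*(-16))*22 = (3*(-16))*22 = -48*22 = -1056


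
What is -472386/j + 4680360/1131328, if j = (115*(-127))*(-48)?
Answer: 3576427169/1032690340 ≈ 3.4632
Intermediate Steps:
j = 701040 (j = -14605*(-48) = 701040)
-472386/j + 4680360/1131328 = -472386/701040 + 4680360/1131328 = -472386*1/701040 + 4680360*(1/1131328) = -78731/116840 + 585045/141416 = 3576427169/1032690340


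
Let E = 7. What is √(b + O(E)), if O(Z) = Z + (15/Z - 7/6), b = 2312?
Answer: √4092438/42 ≈ 48.166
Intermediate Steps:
O(Z) = -7/6 + Z + 15/Z (O(Z) = Z + (15/Z - 7*⅙) = Z + (15/Z - 7/6) = Z + (-7/6 + 15/Z) = -7/6 + Z + 15/Z)
√(b + O(E)) = √(2312 + (-7/6 + 7 + 15/7)) = √(2312 + 335/42) = √(97439/42) = √4092438/42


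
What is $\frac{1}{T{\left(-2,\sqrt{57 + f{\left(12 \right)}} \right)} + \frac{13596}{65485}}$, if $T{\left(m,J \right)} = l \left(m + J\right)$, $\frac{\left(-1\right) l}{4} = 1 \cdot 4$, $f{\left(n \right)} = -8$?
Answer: $- \frac{65485}{5225204} \approx -0.012533$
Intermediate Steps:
$l = -16$ ($l = - 4 \cdot 1 \cdot 4 = \left(-4\right) 4 = -16$)
$T{\left(m,J \right)} = - 16 J - 16 m$ ($T{\left(m,J \right)} = - 16 \left(m + J\right) = - 16 \left(J + m\right) = - 16 J - 16 m$)
$\frac{1}{T{\left(-2,\sqrt{57 + f{\left(12 \right)}} \right)} + \frac{13596}{65485}} = \frac{1}{\left(- 16 \sqrt{57 - 8} - -32\right) + \frac{13596}{65485}} = \frac{1}{\left(- 16 \sqrt{49} + 32\right) + 13596 \cdot \frac{1}{65485}} = \frac{1}{\left(\left(-16\right) 7 + 32\right) + \frac{13596}{65485}} = \frac{1}{\left(-112 + 32\right) + \frac{13596}{65485}} = \frac{1}{-80 + \frac{13596}{65485}} = \frac{1}{- \frac{5225204}{65485}} = - \frac{65485}{5225204}$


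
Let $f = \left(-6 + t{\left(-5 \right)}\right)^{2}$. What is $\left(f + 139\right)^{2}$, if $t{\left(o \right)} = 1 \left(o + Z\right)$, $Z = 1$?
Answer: $57121$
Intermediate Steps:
$t{\left(o \right)} = 1 + o$ ($t{\left(o \right)} = 1 \left(o + 1\right) = 1 \left(1 + o\right) = 1 + o$)
$f = 100$ ($f = \left(-6 + \left(1 - 5\right)\right)^{2} = \left(-6 - 4\right)^{2} = \left(-10\right)^{2} = 100$)
$\left(f + 139\right)^{2} = \left(100 + 139\right)^{2} = 239^{2} = 57121$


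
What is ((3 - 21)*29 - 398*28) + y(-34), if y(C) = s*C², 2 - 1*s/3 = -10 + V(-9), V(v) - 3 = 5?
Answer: 2206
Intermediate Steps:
V(v) = 8 (V(v) = 3 + 5 = 8)
s = 12 (s = 6 - 3*(-10 + 8) = 6 - 3*(-2) = 6 + 6 = 12)
y(C) = 12*C²
((3 - 21)*29 - 398*28) + y(-34) = ((3 - 21)*29 - 398*28) + 12*(-34)² = (-18*29 - 11144) + 12*1156 = (-522 - 11144) + 13872 = -11666 + 13872 = 2206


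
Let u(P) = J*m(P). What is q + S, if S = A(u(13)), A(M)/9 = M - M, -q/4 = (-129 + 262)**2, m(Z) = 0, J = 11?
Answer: -70756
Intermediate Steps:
q = -70756 (q = -4*(-129 + 262)**2 = -4*133**2 = -4*17689 = -70756)
u(P) = 0 (u(P) = 11*0 = 0)
A(M) = 0 (A(M) = 9*(M - M) = 9*0 = 0)
S = 0
q + S = -70756 + 0 = -70756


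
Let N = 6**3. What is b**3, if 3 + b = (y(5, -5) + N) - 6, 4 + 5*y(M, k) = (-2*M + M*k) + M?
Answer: 1003003001/125 ≈ 8.0240e+6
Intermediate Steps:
y(M, k) = -4/5 - M/5 + M*k/5 (y(M, k) = -4/5 + ((-2*M + M*k) + M)/5 = -4/5 + (-M + M*k)/5 = -4/5 + (-M/5 + M*k/5) = -4/5 - M/5 + M*k/5)
N = 216
b = 1001/5 (b = -3 + (((-4/5 - 1/5*5 + (1/5)*5*(-5)) + 216) - 6) = -3 + (((-4/5 - 1 - 5) + 216) - 6) = -3 + ((-34/5 + 216) - 6) = -3 + (1046/5 - 6) = -3 + 1016/5 = 1001/5 ≈ 200.20)
b**3 = (1001/5)**3 = 1003003001/125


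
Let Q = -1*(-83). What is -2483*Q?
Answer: -206089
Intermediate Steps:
Q = 83
-2483*Q = -2483*83 = -206089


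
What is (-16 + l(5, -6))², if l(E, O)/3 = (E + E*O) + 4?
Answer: 6241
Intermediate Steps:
l(E, O) = 12 + 3*E + 3*E*O (l(E, O) = 3*((E + E*O) + 4) = 3*(4 + E + E*O) = 12 + 3*E + 3*E*O)
(-16 + l(5, -6))² = (-16 + (12 + 3*5 + 3*5*(-6)))² = (-16 + (12 + 15 - 90))² = (-16 - 63)² = (-79)² = 6241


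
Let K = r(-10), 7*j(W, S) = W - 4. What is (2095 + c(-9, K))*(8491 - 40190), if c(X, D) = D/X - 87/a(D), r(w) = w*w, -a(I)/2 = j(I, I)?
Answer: -38106857753/576 ≈ -6.6158e+7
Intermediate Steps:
j(W, S) = -4/7 + W/7 (j(W, S) = (W - 4)/7 = (-4 + W)/7 = -4/7 + W/7)
a(I) = 8/7 - 2*I/7 (a(I) = -2*(-4/7 + I/7) = 8/7 - 2*I/7)
r(w) = w²
K = 100 (K = (-10)² = 100)
c(X, D) = -87/(8/7 - 2*D/7) + D/X (c(X, D) = D/X - 87/(8/7 - 2*D/7) = -87/(8/7 - 2*D/7) + D/X)
(2095 + c(-9, K))*(8491 - 40190) = (2095 + ((609/2)*(-9) + 100*(-4 + 100))/((-9)*(-4 + 100)))*(8491 - 40190) = (2095 - ⅑*(-5481/2 + 100*96)/96)*(-31699) = (2095 - ⅑*1/96*(-5481/2 + 9600))*(-31699) = (2095 - ⅑*1/96*13719/2)*(-31699) = (2095 - 4573/576)*(-31699) = (1202147/576)*(-31699) = -38106857753/576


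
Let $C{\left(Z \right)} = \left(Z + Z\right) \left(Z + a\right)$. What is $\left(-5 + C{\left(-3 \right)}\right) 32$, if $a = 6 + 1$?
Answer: $-928$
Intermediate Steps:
$a = 7$
$C{\left(Z \right)} = 2 Z \left(7 + Z\right)$ ($C{\left(Z \right)} = \left(Z + Z\right) \left(Z + 7\right) = 2 Z \left(7 + Z\right)$)
$\left(-5 + C{\left(-3 \right)}\right) 32 = \left(-5 + 2 \left(-3\right) \left(7 - 3\right)\right) 32 = \left(-5 + 2 \left(-3\right) 4\right) 32 = \left(-5 - 24\right) 32 = \left(-29\right) 32 = -928$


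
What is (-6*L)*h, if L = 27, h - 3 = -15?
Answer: 1944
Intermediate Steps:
h = -12 (h = 3 - 15 = -12)
(-6*L)*h = -6*27*(-12) = -162*(-12) = 1944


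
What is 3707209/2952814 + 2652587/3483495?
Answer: 20746640045273/10286112804930 ≈ 2.0170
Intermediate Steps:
3707209/2952814 + 2652587/3483495 = 20746640045273/10286112804930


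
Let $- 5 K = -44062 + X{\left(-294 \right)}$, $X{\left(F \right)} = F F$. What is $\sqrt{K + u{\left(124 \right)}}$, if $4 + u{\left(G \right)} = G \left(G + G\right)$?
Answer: $\frac{3 \sqrt{61870}}{5} \approx 149.24$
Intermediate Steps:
$u{\left(G \right)} = -4 + 2 G^{2}$ ($u{\left(G \right)} = -4 + G \left(G + G\right) = -4 + G 2 G = -4 + 2 G^{2}$)
$X{\left(F \right)} = F^{2}$
$K = - \frac{42374}{5}$ ($K = - \frac{-44062 + \left(-294\right)^{2}}{5} = - \frac{-44062 + 86436}{5} = \left(- \frac{1}{5}\right) 42374 = - \frac{42374}{5} \approx -8474.8$)
$\sqrt{K + u{\left(124 \right)}} = \sqrt{- \frac{42374}{5} - \left(4 - 2 \cdot 124^{2}\right)} = \sqrt{- \frac{42374}{5} + \left(-4 + 2 \cdot 15376\right)} = \sqrt{- \frac{42374}{5} + \left(-4 + 30752\right)} = \sqrt{- \frac{42374}{5} + 30748} = \sqrt{\frac{111366}{5}} = \frac{3 \sqrt{61870}}{5}$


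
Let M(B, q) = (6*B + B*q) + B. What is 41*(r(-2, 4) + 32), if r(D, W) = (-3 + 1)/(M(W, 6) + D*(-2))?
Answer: 36695/28 ≈ 1310.5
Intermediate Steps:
M(B, q) = 7*B + B*q
r(D, W) = -2/(-2*D + 13*W) (r(D, W) = (-3 + 1)/(W*(7 + 6) + D*(-2)) = -2/(W*13 - 2*D) = -2/(13*W - 2*D) = -2/(-2*D + 13*W))
41*(r(-2, 4) + 32) = 41*(2/(-13*4 + 2*(-2)) + 32) = 41*(2/(-52 - 4) + 32) = 41*(2/(-56) + 32) = 41*(2*(-1/56) + 32) = 41*(-1/28 + 32) = 41*(895/28) = 36695/28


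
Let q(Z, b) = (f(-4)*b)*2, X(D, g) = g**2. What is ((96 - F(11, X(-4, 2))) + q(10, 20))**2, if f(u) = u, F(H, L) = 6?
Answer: 4900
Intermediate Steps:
q(Z, b) = -8*b (q(Z, b) = -4*b*2 = -8*b)
((96 - F(11, X(-4, 2))) + q(10, 20))**2 = ((96 - 1*6) - 8*20)**2 = ((96 - 6) - 160)**2 = (90 - 160)**2 = (-70)**2 = 4900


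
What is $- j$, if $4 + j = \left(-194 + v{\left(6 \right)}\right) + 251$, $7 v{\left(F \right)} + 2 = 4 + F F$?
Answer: $- \frac{409}{7} \approx -58.429$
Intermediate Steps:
$v{\left(F \right)} = \frac{2}{7} + \frac{F^{2}}{7}$ ($v{\left(F \right)} = - \frac{2}{7} + \frac{4 + F F}{7} = - \frac{2}{7} + \frac{4 + F^{2}}{7} = - \frac{2}{7} + \left(\frac{4}{7} + \frac{F^{2}}{7}\right) = \frac{2}{7} + \frac{F^{2}}{7}$)
$j = \frac{409}{7}$ ($j = -4 + \left(\left(-194 + \left(\frac{2}{7} + \frac{6^{2}}{7}\right)\right) + 251\right) = -4 + \left(\left(-194 + \left(\frac{2}{7} + \frac{1}{7} \cdot 36\right)\right) + 251\right) = -4 + \left(\left(-194 + \left(\frac{2}{7} + \frac{36}{7}\right)\right) + 251\right) = -4 + \left(\left(-194 + \frac{38}{7}\right) + 251\right) = -4 + \left(- \frac{1320}{7} + 251\right) = -4 + \frac{437}{7} = \frac{409}{7} \approx 58.429$)
$- j = \left(-1\right) \frac{409}{7} = - \frac{409}{7}$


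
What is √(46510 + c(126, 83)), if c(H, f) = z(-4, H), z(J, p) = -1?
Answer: √46509 ≈ 215.66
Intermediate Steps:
c(H, f) = -1
√(46510 + c(126, 83)) = √(46510 - 1) = √46509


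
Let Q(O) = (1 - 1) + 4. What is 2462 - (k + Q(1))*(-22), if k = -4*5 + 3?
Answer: 2176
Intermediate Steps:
k = -17 (k = -20 + 3 = -17)
Q(O) = 4 (Q(O) = 0 + 4 = 4)
2462 - (k + Q(1))*(-22) = 2462 - (-17 + 4)*(-22) = 2462 - (-13)*(-22) = 2462 - 1*286 = 2462 - 286 = 2176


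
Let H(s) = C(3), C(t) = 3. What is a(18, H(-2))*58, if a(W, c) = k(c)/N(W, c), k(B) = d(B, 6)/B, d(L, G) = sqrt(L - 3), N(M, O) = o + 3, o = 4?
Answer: 0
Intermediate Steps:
H(s) = 3
N(M, O) = 7 (N(M, O) = 4 + 3 = 7)
d(L, G) = sqrt(-3 + L)
k(B) = sqrt(-3 + B)/B
a(W, c) = sqrt(-3 + c)/(7*c) (a(W, c) = (sqrt(-3 + c)/c)/7 = (sqrt(-3 + c)/c)*(1/7) = sqrt(-3 + c)/(7*c))
a(18, H(-2))*58 = ((1/7)*sqrt(-3 + 3)/3)*58 = ((1/7)*(1/3)*sqrt(0))*58 = ((1/7)*(1/3)*0)*58 = 0*58 = 0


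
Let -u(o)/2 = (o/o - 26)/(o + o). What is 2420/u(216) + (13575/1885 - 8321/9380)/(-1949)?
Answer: 144106997238829/6892170740 ≈ 20909.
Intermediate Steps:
u(o) = 25/o (u(o) = -2*(o/o - 26)/(o + o) = -2*(1 - 26)/(2*o) = -(-50)*1/(2*o) = -(-25)/o = 25/o)
2420/u(216) + (13575/1885 - 8321/9380)/(-1949) = 2420/((25/216)) + (13575/1885 - 8321/9380)/(-1949) = 2420/((25*(1/216))) + (13575*(1/1885) - 8321*1/9380)*(-1/1949) = 2420/(25/216) + (2715/377 - 8321/9380)*(-1/1949) = 2420*(216/25) + (22329683/3536260)*(-1/1949) = 104544/5 - 22329683/6892170740 = 144106997238829/6892170740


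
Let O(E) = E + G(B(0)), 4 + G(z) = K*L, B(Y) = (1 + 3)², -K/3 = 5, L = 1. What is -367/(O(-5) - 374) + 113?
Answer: 45341/398 ≈ 113.92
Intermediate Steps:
K = -15 (K = -3*5 = -15)
B(Y) = 16 (B(Y) = 4² = 16)
G(z) = -19 (G(z) = -4 - 15*1 = -4 - 15 = -19)
O(E) = -19 + E (O(E) = E - 19 = -19 + E)
-367/(O(-5) - 374) + 113 = -367/((-19 - 5) - 374) + 113 = -367/(-24 - 374) + 113 = -367/(-398) + 113 = -1/398*(-367) + 113 = 367/398 + 113 = 45341/398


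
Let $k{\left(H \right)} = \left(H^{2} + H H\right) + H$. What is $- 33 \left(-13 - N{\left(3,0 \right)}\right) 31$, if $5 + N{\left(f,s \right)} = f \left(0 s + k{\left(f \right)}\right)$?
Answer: $72633$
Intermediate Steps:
$k{\left(H \right)} = H + 2 H^{2}$ ($k{\left(H \right)} = \left(H^{2} + H^{2}\right) + H = 2 H^{2} + H = H + 2 H^{2}$)
$N{\left(f,s \right)} = -5 + f^{2} \left(1 + 2 f\right)$ ($N{\left(f,s \right)} = -5 + f \left(0 s + f \left(1 + 2 f\right)\right) = -5 + f \left(0 + f \left(1 + 2 f\right)\right) = -5 + f f \left(1 + 2 f\right) = -5 + f^{2} \left(1 + 2 f\right)$)
$- 33 \left(-13 - N{\left(3,0 \right)}\right) 31 = - 33 \left(-13 - \left(-5 + 3^{2} \left(1 + 2 \cdot 3\right)\right)\right) 31 = - 33 \left(-13 - \left(-5 + 9 \left(1 + 6\right)\right)\right) 31 = - 33 \left(-13 - \left(-5 + 9 \cdot 7\right)\right) 31 = - 33 \left(-13 - \left(-5 + 63\right)\right) 31 = - 33 \left(-13 - 58\right) 31 = \left(-33\right) \left(-71\right) 31 = 2343 \cdot 31 = 72633$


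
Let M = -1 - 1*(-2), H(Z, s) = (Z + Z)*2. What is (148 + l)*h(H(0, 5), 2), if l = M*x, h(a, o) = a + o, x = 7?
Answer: 310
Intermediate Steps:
H(Z, s) = 4*Z (H(Z, s) = (2*Z)*2 = 4*Z)
M = 1 (M = -1 + 2 = 1)
l = 7 (l = 1*7 = 7)
(148 + l)*h(H(0, 5), 2) = (148 + 7)*(4*0 + 2) = 155*(0 + 2) = 155*2 = 310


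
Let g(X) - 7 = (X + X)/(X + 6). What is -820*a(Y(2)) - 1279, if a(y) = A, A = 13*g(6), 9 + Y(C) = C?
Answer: -86559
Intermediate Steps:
g(X) = 7 + 2*X/(6 + X) (g(X) = 7 + (X + X)/(X + 6) = 7 + (2*X)/(6 + X) = 7 + 2*X/(6 + X))
Y(C) = -9 + C
A = 104 (A = 13*(3*(14 + 3*6)/(6 + 6)) = 13*(3*(14 + 18)/12) = 13*(3*(1/12)*32) = 13*8 = 104)
a(y) = 104
-820*a(Y(2)) - 1279 = -820*104 - 1279 = -85280 - 1279 = -86559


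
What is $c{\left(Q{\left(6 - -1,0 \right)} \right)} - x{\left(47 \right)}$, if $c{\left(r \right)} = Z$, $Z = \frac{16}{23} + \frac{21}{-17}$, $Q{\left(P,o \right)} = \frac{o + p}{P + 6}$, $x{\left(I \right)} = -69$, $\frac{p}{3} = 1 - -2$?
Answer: $\frac{26768}{391} \approx 68.46$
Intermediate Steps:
$p = 9$ ($p = 3 \left(1 - -2\right) = 3 \left(1 + 2\right) = 3 \cdot 3 = 9$)
$Q{\left(P,o \right)} = \frac{9 + o}{6 + P}$ ($Q{\left(P,o \right)} = \frac{o + 9}{P + 6} = \frac{9 + o}{6 + P}$)
$Z = - \frac{211}{391}$ ($Z = 16 \cdot \frac{1}{23} + 21 \left(- \frac{1}{17}\right) = \frac{16}{23} - \frac{21}{17} = - \frac{211}{391} \approx -0.53964$)
$c{\left(r \right)} = - \frac{211}{391}$
$c{\left(Q{\left(6 - -1,0 \right)} \right)} - x{\left(47 \right)} = - \frac{211}{391} - -69 = - \frac{211}{391} + 69 = \frac{26768}{391}$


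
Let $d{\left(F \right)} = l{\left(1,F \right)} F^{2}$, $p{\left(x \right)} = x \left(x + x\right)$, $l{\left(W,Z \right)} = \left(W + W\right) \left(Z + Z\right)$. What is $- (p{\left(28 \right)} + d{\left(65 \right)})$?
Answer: $-1100068$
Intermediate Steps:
$l{\left(W,Z \right)} = 4 W Z$ ($l{\left(W,Z \right)} = 2 W 2 Z = 4 W Z$)
$p{\left(x \right)} = 2 x^{2}$ ($p{\left(x \right)} = x 2 x = 2 x^{2}$)
$d{\left(F \right)} = 4 F^{3}$ ($d{\left(F \right)} = 4 \cdot 1 F F^{2} = 4 F F^{2} = 4 F^{3}$)
$- (p{\left(28 \right)} + d{\left(65 \right)}) = - (2 \cdot 28^{2} + 4 \cdot 65^{3}) = - (2 \cdot 784 + 4 \cdot 274625) = - (1568 + 1098500) = \left(-1\right) 1100068 = -1100068$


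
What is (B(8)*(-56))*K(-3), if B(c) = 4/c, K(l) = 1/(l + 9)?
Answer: -14/3 ≈ -4.6667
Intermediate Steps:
K(l) = 1/(9 + l)
(B(8)*(-56))*K(-3) = ((4/8)*(-56))/(9 - 3) = ((4*(1/8))*(-56))/6 = ((1/2)*(-56))*(1/6) = -28*1/6 = -14/3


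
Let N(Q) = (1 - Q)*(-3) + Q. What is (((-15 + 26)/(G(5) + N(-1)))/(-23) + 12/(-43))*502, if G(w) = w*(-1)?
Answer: -712589/5934 ≈ -120.09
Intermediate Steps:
N(Q) = -3 + 4*Q (N(Q) = (-3 + 3*Q) + Q = -3 + 4*Q)
G(w) = -w
(((-15 + 26)/(G(5) + N(-1)))/(-23) + 12/(-43))*502 = (((-15 + 26)/(-1*5 + (-3 + 4*(-1))))/(-23) + 12/(-43))*502 = ((11/(-5 + (-3 - 4)))*(-1/23) + 12*(-1/43))*502 = ((11/(-5 - 7))*(-1/23) - 12/43)*502 = ((11/(-12))*(-1/23) - 12/43)*502 = ((11*(-1/12))*(-1/23) - 12/43)*502 = (-11/12*(-1/23) - 12/43)*502 = (11/276 - 12/43)*502 = -2839/11868*502 = -712589/5934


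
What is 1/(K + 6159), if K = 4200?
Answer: 1/10359 ≈ 9.6534e-5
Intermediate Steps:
1/(K + 6159) = 1/(4200 + 6159) = 1/10359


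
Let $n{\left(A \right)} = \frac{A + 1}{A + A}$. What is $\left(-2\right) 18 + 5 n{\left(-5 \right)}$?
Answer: $-34$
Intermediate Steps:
$n{\left(A \right)} = \frac{1 + A}{2 A}$
$\left(-2\right) 18 + 5 n{\left(-5 \right)} = \left(-2\right) 18 + 5 \frac{1 - 5}{2 \left(-5\right)} = -36 + 5 \cdot \frac{1}{2} \left(- \frac{1}{5}\right) \left(-4\right) = -36 + 5 \cdot \frac{2}{5} = -36 + 2 = -34$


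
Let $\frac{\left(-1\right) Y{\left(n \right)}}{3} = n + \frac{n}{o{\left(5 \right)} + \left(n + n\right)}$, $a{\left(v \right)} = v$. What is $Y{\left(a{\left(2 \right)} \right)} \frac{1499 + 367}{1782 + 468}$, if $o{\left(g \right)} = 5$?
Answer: $- \frac{1244}{225} \approx -5.5289$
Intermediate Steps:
$Y{\left(n \right)} = - 3 n - \frac{3 n}{5 + 2 n}$ ($Y{\left(n \right)} = - 3 \left(n + \frac{n}{5 + \left(n + n\right)}\right) = - 3 \left(n + \frac{n}{5 + 2 n}\right) = - 3 n - \frac{3 n}{5 + 2 n}$)
$Y{\left(a{\left(2 \right)} \right)} \frac{1499 + 367}{1782 + 468} = \left(-6\right) 2 \frac{1}{5 + 2 \cdot 2} \left(3 + 2\right) \frac{1499 + 367}{1782 + 468} = \left(-6\right) 2 \frac{1}{5 + 4} \cdot 5 \cdot \frac{1866}{2250} = \left(-6\right) 2 \cdot \frac{1}{9} \cdot 5 \cdot 1866 \cdot \frac{1}{2250} = \left(-6\right) 2 \cdot \frac{1}{9} \cdot 5 \cdot \frac{311}{375} = \left(- \frac{20}{3}\right) \frac{311}{375} = - \frac{1244}{225}$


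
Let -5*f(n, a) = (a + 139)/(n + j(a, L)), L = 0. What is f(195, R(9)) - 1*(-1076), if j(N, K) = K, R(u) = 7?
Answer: 1048954/975 ≈ 1075.8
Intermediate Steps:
f(n, a) = -(139 + a)/(5*n) (f(n, a) = -(a + 139)/(5*(n + 0)) = -(139 + a)/(5*n))
f(195, R(9)) - 1*(-1076) = (⅕)*(-139 - 1*7)/195 - 1*(-1076) = (⅕)*(1/195)*(-139 - 7) + 1076 = (⅕)*(1/195)*(-146) + 1076 = -146/975 + 1076 = 1048954/975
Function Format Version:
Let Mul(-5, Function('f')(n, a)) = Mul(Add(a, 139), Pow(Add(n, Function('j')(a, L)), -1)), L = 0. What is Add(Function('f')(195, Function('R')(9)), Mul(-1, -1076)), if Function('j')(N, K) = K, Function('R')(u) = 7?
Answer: Rational(1048954, 975) ≈ 1075.8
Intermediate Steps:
Function('f')(n, a) = Mul(Rational(-1, 5), Pow(n, -1), Add(139, a)) (Function('f')(n, a) = Mul(Rational(-1, 5), Mul(Add(a, 139), Pow(Add(n, 0), -1))) = Mul(Rational(-1, 5), Mul(Add(139, a), Pow(n, -1))) = Mul(Rational(-1, 5), Mul(Pow(n, -1), Add(139, a))) = Mul(Rational(-1, 5), Pow(n, -1), Add(139, a)))
Add(Function('f')(195, Function('R')(9)), Mul(-1, -1076)) = Add(Mul(Rational(1, 5), Pow(195, -1), Add(-139, Mul(-1, 7))), Mul(-1, -1076)) = Add(Mul(Rational(1, 5), Rational(1, 195), Add(-139, -7)), 1076) = Add(Mul(Rational(1, 5), Rational(1, 195), -146), 1076) = Add(Rational(-146, 975), 1076) = Rational(1048954, 975)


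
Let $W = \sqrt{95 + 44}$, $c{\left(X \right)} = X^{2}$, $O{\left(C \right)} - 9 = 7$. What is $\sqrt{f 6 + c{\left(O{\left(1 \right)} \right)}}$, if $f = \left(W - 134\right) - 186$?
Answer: $\sqrt{-1664 + 6 \sqrt{139}} \approx 39.916 i$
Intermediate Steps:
$O{\left(C \right)} = 16$ ($O{\left(C \right)} = 9 + 7 = 16$)
$W = \sqrt{139} \approx 11.79$
$f = -320 + \sqrt{139}$ ($f = \left(\sqrt{139} - 134\right) - 186 = \left(-134 + \sqrt{139}\right) - 186 = -320 + \sqrt{139} \approx -308.21$)
$\sqrt{f 6 + c{\left(O{\left(1 \right)} \right)}} = \sqrt{\left(-320 + \sqrt{139}\right) 6 + 16^{2}} = \sqrt{\left(-1920 + 6 \sqrt{139}\right) + 256} = \sqrt{-1664 + 6 \sqrt{139}}$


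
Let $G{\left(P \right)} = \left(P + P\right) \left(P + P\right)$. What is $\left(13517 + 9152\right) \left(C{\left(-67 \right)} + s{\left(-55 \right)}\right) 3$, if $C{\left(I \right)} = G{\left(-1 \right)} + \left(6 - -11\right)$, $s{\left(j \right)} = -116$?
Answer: $-6460665$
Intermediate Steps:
$G{\left(P \right)} = 4 P^{2}$ ($G{\left(P \right)} = 2 P 2 P = 4 P^{2}$)
$C{\left(I \right)} = 21$ ($C{\left(I \right)} = 4 \left(-1\right)^{2} + \left(6 - -11\right) = 4 \cdot 1 + \left(6 + 11\right) = 4 + 17 = 21$)
$\left(13517 + 9152\right) \left(C{\left(-67 \right)} + s{\left(-55 \right)}\right) 3 = \left(13517 + 9152\right) \left(21 - 116\right) 3 = 22669 \left(-95\right) 3 = \left(-2153555\right) 3 = -6460665$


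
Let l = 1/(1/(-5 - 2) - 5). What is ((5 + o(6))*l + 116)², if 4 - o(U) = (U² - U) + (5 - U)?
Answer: 1164241/81 ≈ 14373.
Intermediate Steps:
o(U) = -1 - U² + 2*U (o(U) = 4 - ((U² - U) + (5 - U)) = 4 - (5 + U² - 2*U) = 4 + (-5 - U² + 2*U) = -1 - U² + 2*U)
l = -7/36 (l = 1/(1/(-7) - 5) = 1/(-⅐ - 5) = 1/(-36/7) = -7/36 ≈ -0.19444)
((5 + o(6))*l + 116)² = ((5 + (-1 - 1*6² + 2*6))*(-7/36) + 116)² = ((5 + (-1 - 1*36 + 12))*(-7/36) + 116)² = ((5 + (-1 - 36 + 12))*(-7/36) + 116)² = ((5 - 25)*(-7/36) + 116)² = (-20*(-7/36) + 116)² = (35/9 + 116)² = (1079/9)² = 1164241/81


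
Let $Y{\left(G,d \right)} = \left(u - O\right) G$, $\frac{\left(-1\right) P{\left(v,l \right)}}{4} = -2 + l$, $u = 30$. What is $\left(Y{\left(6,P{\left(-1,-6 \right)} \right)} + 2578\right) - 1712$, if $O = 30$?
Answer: $866$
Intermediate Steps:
$P{\left(v,l \right)} = 8 - 4 l$ ($P{\left(v,l \right)} = - 4 \left(-2 + l\right) = 8 - 4 l$)
$Y{\left(G,d \right)} = 0$ ($Y{\left(G,d \right)} = \left(30 - 30\right) G = 0 G = 0$)
$\left(Y{\left(6,P{\left(-1,-6 \right)} \right)} + 2578\right) - 1712 = \left(0 + 2578\right) - 1712 = 2578 - 1712 = 866$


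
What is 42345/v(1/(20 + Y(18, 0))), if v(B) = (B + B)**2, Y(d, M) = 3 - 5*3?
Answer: 677520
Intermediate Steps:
Y(d, M) = -12 (Y(d, M) = 3 - 15 = -12)
v(B) = 4*B**2 (v(B) = (2*B)**2 = 4*B**2)
42345/v(1/(20 + Y(18, 0))) = 42345/((4*(1/(20 - 12))**2)) = 42345/((4*(1/8)**2)) = 42345/((4*(1/64))) = 42345/(1/16) = 42345*16 = 677520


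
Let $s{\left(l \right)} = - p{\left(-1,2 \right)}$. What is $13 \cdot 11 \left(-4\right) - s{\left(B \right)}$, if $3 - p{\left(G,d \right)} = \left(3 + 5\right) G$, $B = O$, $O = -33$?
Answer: $-561$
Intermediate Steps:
$B = -33$
$p{\left(G,d \right)} = 3 - 8 G$ ($p{\left(G,d \right)} = 3 - \left(3 + 5\right) G = 3 - 8 G$)
$s{\left(l \right)} = -11$ ($s{\left(l \right)} = - (3 - -8) = - (3 + 8) = \left(-1\right) 11 = -11$)
$13 \cdot 11 \left(-4\right) - s{\left(B \right)} = 13 \cdot 11 \left(-4\right) - -11 = 143 \left(-4\right) + 11 = -572 + 11 = -561$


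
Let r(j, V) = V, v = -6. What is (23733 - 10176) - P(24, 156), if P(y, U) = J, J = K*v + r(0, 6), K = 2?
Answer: 13563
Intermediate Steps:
J = -6 (J = 2*(-6) + 6 = -12 + 6 = -6)
P(y, U) = -6
(23733 - 10176) - P(24, 156) = (23733 - 10176) - 1*(-6) = 13557 + 6 = 13563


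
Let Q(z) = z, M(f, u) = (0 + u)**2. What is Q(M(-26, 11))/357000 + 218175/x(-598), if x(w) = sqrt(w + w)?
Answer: 121/357000 - 218175*I*sqrt(299)/598 ≈ 0.00033894 - 6308.7*I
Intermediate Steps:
M(f, u) = u**2
x(w) = sqrt(2)*sqrt(w) (x(w) = sqrt(2*w) = sqrt(2)*sqrt(w))
Q(M(-26, 11))/357000 + 218175/x(-598) = 11**2/357000 + 218175/((sqrt(2)*sqrt(-598))) = 121*(1/357000) + 218175/((sqrt(2)*(I*sqrt(598)))) = 121/357000 + 218175/((2*I*sqrt(299))) = 121/357000 + 218175*(-I*sqrt(299)/598) = 121/357000 - 218175*I*sqrt(299)/598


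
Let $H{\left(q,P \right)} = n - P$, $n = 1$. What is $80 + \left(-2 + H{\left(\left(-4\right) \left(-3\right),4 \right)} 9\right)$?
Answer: $51$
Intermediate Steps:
$H{\left(q,P \right)} = 1 - P$
$80 + \left(-2 + H{\left(\left(-4\right) \left(-3\right),4 \right)} 9\right) = 80 + \left(-2 + \left(1 - 4\right) 9\right) = 80 - 29 = 51$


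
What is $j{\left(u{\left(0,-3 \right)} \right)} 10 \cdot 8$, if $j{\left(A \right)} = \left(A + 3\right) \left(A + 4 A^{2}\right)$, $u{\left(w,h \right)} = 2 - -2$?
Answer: $38080$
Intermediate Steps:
$u{\left(w,h \right)} = 4$ ($u{\left(w,h \right)} = 2 + 2 = 4$)
$j{\left(A \right)} = \left(3 + A\right) \left(A + 4 A^{2}\right)$
$j{\left(u{\left(0,-3 \right)} \right)} 10 \cdot 8 = 4 \left(3 + 4 \cdot 4^{2} + 13 \cdot 4\right) 10 \cdot 8 = 4 \left(3 + 4 \cdot 16 + 52\right) 10 \cdot 8 = 4 \left(3 + 64 + 52\right) 10 \cdot 8 = 4 \cdot 119 \cdot 10 \cdot 8 = 476 \cdot 10 \cdot 8 = 4760 \cdot 8 = 38080$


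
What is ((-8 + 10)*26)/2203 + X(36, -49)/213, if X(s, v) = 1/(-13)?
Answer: 141785/6100107 ≈ 0.023243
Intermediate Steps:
X(s, v) = -1/13
((-8 + 10)*26)/2203 + X(36, -49)/213 = ((-8 + 10)*26)/2203 - 1/13/213 = (2*26)*(1/2203) - 1/13*1/213 = 52*(1/2203) - 1/2769 = 52/2203 - 1/2769 = 141785/6100107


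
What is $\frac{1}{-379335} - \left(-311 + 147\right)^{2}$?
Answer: $- \frac{10202594161}{379335} \approx -26896.0$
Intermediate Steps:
$\frac{1}{-379335} - \left(-311 + 147\right)^{2} = - \frac{1}{379335} - \left(-164\right)^{2} = - \frac{1}{379335} - 26896 = - \frac{10202594161}{379335}$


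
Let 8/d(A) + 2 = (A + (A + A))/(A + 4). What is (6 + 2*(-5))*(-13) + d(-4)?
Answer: 52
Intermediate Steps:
d(A) = 8/(-2 + 3*A/(4 + A)) (d(A) = 8/(-2 + (A + (A + A))/(A + 4)) = 8/(-2 + (A + 2*A)/(4 + A)) = 8/(-2 + (3*A)/(4 + A)) = 8/(-2 + 3*A/(4 + A)))
(6 + 2*(-5))*(-13) + d(-4) = (6 + 2*(-5))*(-13) + 8*(4 - 4)/(-8 - 4) = (6 - 10)*(-13) + 8*0/(-12) = -4*(-13) + 8*(-1/12)*0 = 52 + 0 = 52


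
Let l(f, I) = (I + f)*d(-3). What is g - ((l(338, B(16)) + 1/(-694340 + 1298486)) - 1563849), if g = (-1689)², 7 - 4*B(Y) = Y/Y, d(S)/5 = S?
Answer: 1335664856362/302073 ≈ 4.4217e+6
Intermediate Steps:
d(S) = 5*S
B(Y) = 3/2 (B(Y) = 7/4 - Y/(4*Y) = 7/4 - ¼*1 = 7/4 - ¼ = 3/2)
g = 2852721
l(f, I) = -15*I - 15*f (l(f, I) = (I + f)*(5*(-3)) = (I + f)*(-15) = -15*I - 15*f)
g - ((l(338, B(16)) + 1/(-694340 + 1298486)) - 1563849) = 2852721 - (((-15*3/2 - 15*338) + 1/(-694340 + 1298486)) - 1563849) = 2852721 - (((-45/2 - 5070) + 1/604146) - 1563849) = 2852721 - ((-10185/2 + 1/604146) - 1563849) = 2852721 - (-1538306752/302073 - 1563849) = 2852721 - 1*(-473934865729/302073) = 2852721 + 473934865729/302073 = 1335664856362/302073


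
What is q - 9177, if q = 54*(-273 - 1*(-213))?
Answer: -12417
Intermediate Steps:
q = -3240 (q = 54*(-273 + 213) = 54*(-60) = -3240)
q - 9177 = -3240 - 9177 = -12417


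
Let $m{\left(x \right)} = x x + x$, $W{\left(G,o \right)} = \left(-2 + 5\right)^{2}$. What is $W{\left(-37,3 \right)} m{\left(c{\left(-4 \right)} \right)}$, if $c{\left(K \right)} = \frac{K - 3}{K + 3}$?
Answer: $504$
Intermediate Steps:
$W{\left(G,o \right)} = 9$ ($W{\left(G,o \right)} = 3^{2} = 9$)
$c{\left(K \right)} = \frac{-3 + K}{3 + K}$
$m{\left(x \right)} = x + x^{2}$ ($m{\left(x \right)} = x^{2} + x = x + x^{2}$)
$W{\left(-37,3 \right)} m{\left(c{\left(-4 \right)} \right)} = 9 \frac{-3 - 4}{3 - 4} \left(1 + \frac{-3 - 4}{3 - 4}\right) = 9 \frac{1}{-1} \left(-7\right) \left(1 + \frac{1}{-1} \left(-7\right)\right) = 9 \left(-1\right) \left(-7\right) \left(1 - -7\right) = 9 \cdot 7 \left(1 + 7\right) = 9 \cdot 7 \cdot 8 = 9 \cdot 56 = 504$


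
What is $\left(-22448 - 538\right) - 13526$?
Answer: $-36512$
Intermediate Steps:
$\left(-22448 - 538\right) - 13526 = -22986 - 13526 = -36512$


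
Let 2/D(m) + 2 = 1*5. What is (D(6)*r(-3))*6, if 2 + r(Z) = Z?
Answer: -20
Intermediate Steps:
D(m) = ⅔ (D(m) = 2/(-2 + 1*5) = 2/(-2 + 5) = 2/3 = 2*(⅓) = ⅔)
r(Z) = -2 + Z
(D(6)*r(-3))*6 = (2*(-2 - 3)/3)*6 = ((⅔)*(-5))*6 = -10/3*6 = -20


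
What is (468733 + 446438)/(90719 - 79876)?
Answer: 915171/10843 ≈ 84.402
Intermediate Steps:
(468733 + 446438)/(90719 - 79876) = 915171/10843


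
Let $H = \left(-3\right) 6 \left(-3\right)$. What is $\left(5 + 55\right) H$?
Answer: $3240$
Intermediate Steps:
$H = 54$ ($H = \left(-18\right) \left(-3\right) = 54$)
$\left(5 + 55\right) H = \left(5 + 55\right) 54 = 60 \cdot 54 = 3240$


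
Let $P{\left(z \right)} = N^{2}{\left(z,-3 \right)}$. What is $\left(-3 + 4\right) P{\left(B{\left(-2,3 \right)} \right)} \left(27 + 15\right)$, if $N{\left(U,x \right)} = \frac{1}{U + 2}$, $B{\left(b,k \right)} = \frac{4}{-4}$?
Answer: $42$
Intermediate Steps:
$B{\left(b,k \right)} = -1$ ($B{\left(b,k \right)} = 4 \left(- \frac{1}{4}\right) = -1$)
$N{\left(U,x \right)} = \frac{1}{2 + U}$
$P{\left(z \right)} = \frac{1}{\left(2 + z\right)^{2}}$ ($P{\left(z \right)} = \left(\frac{1}{2 + z}\right)^{2} = \frac{1}{\left(2 + z\right)^{2}}$)
$\left(-3 + 4\right) P{\left(B{\left(-2,3 \right)} \right)} \left(27 + 15\right) = \frac{-3 + 4}{\left(2 - 1\right)^{2}} \left(27 + 15\right) = 1 \cdot 1^{-2} \cdot 42 = 1 \cdot 1 \cdot 42 = 1 \cdot 42 = 42$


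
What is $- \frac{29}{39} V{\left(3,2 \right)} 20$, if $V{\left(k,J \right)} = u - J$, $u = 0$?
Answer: $\frac{1160}{39} \approx 29.744$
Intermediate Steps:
$V{\left(k,J \right)} = - J$ ($V{\left(k,J \right)} = 0 - J = - J$)
$- \frac{29}{39} V{\left(3,2 \right)} 20 = - \frac{29}{39} \left(\left(-1\right) 2\right) 20 = - \frac{29}{39} \left(-2\right) 20 = \left(-1\right) \frac{29}{39} \left(-2\right) 20 = \left(- \frac{29}{39}\right) \left(-2\right) 20 = \frac{58}{39} \cdot 20 = \frac{1160}{39}$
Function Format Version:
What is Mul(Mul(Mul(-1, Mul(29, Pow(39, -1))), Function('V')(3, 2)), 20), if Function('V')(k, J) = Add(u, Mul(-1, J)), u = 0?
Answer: Rational(1160, 39) ≈ 29.744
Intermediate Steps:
Function('V')(k, J) = Mul(-1, J) (Function('V')(k, J) = Add(0, Mul(-1, J)) = Mul(-1, J))
Mul(Mul(Mul(-1, Mul(29, Pow(39, -1))), Function('V')(3, 2)), 20) = Mul(Mul(Mul(-1, Mul(29, Pow(39, -1))), Mul(-1, 2)), 20) = Mul(Mul(Mul(-1, Mul(29, Rational(1, 39))), -2), 20) = Mul(Mul(Mul(-1, Rational(29, 39)), -2), 20) = Mul(Mul(Rational(-29, 39), -2), 20) = Mul(Rational(58, 39), 20) = Rational(1160, 39)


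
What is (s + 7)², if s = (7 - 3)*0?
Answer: 49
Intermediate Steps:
s = 0 (s = 4*0 = 0)
(s + 7)² = (0 + 7)² = 7² = 49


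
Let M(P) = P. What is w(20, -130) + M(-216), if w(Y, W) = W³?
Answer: -2197216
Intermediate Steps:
w(20, -130) + M(-216) = (-130)³ - 216 = -2197000 - 216 = -2197216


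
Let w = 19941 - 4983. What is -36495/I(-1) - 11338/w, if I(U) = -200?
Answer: 54362461/299160 ≈ 181.72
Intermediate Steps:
w = 14958
-36495/I(-1) - 11338/w = -36495/(-200) - 11338/14958 = -36495*(-1/200) - 11338*1/14958 = 7299/40 - 5669/7479 = 54362461/299160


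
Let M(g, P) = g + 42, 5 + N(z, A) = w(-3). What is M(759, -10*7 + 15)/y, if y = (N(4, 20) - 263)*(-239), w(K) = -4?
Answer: 801/65008 ≈ 0.012322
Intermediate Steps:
N(z, A) = -9 (N(z, A) = -5 - 4 = -9)
M(g, P) = 42 + g
y = 65008 (y = (-9 - 263)*(-239) = -272*(-239) = 65008)
M(759, -10*7 + 15)/y = (42 + 759)/65008 = 801*(1/65008) = 801/65008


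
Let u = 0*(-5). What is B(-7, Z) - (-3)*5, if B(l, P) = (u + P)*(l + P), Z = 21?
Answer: 309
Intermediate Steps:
u = 0
B(l, P) = P*(P + l) (B(l, P) = (0 + P)*(l + P) = P*(P + l))
B(-7, Z) - (-3)*5 = 21*(21 - 7) - (-3)*5 = 21*14 - 1*(-15) = 294 + 15 = 309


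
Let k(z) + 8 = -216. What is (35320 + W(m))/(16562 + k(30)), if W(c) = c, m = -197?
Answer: 35123/16338 ≈ 2.1498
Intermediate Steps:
k(z) = -224 (k(z) = -8 - 216 = -224)
(35320 + W(m))/(16562 + k(30)) = (35320 - 197)/(16562 - 224) = 35123/16338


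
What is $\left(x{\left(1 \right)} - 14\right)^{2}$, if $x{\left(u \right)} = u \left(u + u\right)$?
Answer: $144$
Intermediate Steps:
$x{\left(u \right)} = 2 u^{2}$ ($x{\left(u \right)} = u 2 u = 2 u^{2}$)
$\left(x{\left(1 \right)} - 14\right)^{2} = \left(2 \cdot 1^{2} - 14\right)^{2} = \left(2 \cdot 1 - 14\right)^{2} = \left(2 - 14\right)^{2} = \left(-12\right)^{2} = 144$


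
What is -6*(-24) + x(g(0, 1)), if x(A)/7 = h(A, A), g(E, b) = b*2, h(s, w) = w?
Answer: 158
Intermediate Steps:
g(E, b) = 2*b
x(A) = 7*A
-6*(-24) + x(g(0, 1)) = -6*(-24) + 7*(2*1) = 144 + 7*2 = 144 + 14 = 158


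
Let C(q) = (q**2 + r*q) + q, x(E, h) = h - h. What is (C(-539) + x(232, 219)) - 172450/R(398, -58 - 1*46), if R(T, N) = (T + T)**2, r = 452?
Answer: 14685231807/316808 ≈ 46354.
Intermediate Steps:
x(E, h) = 0
R(T, N) = 4*T**2 (R(T, N) = (2*T)**2 = 4*T**2)
C(q) = q**2 + 453*q (C(q) = (q**2 + 452*q) + q = q**2 + 453*q)
(C(-539) + x(232, 219)) - 172450/R(398, -58 - 1*46) = (-539*(453 - 539) + 0) - 172450/(4*398**2) = (-539*(-86) + 0) - 172450/(4*158404) = (46354 + 0) - 172450/633616 = 46354 - 172450*1/633616 = 46354 - 86225/316808 = 14685231807/316808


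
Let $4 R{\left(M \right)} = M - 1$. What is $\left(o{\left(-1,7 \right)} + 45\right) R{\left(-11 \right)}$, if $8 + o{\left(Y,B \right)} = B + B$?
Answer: $-153$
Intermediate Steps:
$R{\left(M \right)} = - \frac{1}{4} + \frac{M}{4}$ ($R{\left(M \right)} = \frac{M - 1}{4} = \frac{-1 + M}{4} = - \frac{1}{4} + \frac{M}{4}$)
$o{\left(Y,B \right)} = -8 + 2 B$ ($o{\left(Y,B \right)} = -8 + \left(B + B\right) = -8 + 2 B$)
$\left(o{\left(-1,7 \right)} + 45\right) R{\left(-11 \right)} = \left(\left(-8 + 2 \cdot 7\right) + 45\right) \left(- \frac{1}{4} + \frac{1}{4} \left(-11\right)\right) = \left(\left(-8 + 14\right) + 45\right) \left(- \frac{1}{4} - \frac{11}{4}\right) = \left(6 + 45\right) \left(-3\right) = 51 \left(-3\right) = -153$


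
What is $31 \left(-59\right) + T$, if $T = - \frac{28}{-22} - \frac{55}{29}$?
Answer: $- \frac{583650}{319} \approx -1829.6$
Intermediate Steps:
$T = - \frac{199}{319}$ ($T = \left(-28\right) \left(- \frac{1}{22}\right) - \frac{55}{29} = \frac{14}{11} - \frac{55}{29} = - \frac{199}{319} \approx -0.62382$)
$31 \left(-59\right) + T = 31 \left(-59\right) - \frac{199}{319} = -1829 - \frac{199}{319} = - \frac{583650}{319}$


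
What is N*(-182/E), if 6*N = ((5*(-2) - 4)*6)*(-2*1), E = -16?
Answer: 637/2 ≈ 318.50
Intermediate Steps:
N = 28 (N = (((5*(-2) - 4)*6)*(-2*1))/6 = (((-10 - 4)*6)*(-2))/6 = (-14*6*(-2))/6 = (-84*(-2))/6 = (1/6)*168 = 28)
N*(-182/E) = 28*(-182/(-16)) = 28*(-182*(-1/16)) = 28*(91/8) = 637/2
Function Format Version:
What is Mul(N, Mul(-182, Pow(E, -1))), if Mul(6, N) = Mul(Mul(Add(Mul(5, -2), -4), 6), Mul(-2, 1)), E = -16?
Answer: Rational(637, 2) ≈ 318.50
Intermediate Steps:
N = 28 (N = Mul(Rational(1, 6), Mul(Mul(Add(Mul(5, -2), -4), 6), Mul(-2, 1))) = Mul(Rational(1, 6), Mul(Mul(Add(-10, -4), 6), -2)) = Mul(Rational(1, 6), Mul(Mul(-14, 6), -2)) = Mul(Rational(1, 6), Mul(-84, -2)) = Mul(Rational(1, 6), 168) = 28)
Mul(N, Mul(-182, Pow(E, -1))) = Mul(28, Mul(-182, Pow(-16, -1))) = Mul(28, Mul(-182, Rational(-1, 16))) = Mul(28, Rational(91, 8)) = Rational(637, 2)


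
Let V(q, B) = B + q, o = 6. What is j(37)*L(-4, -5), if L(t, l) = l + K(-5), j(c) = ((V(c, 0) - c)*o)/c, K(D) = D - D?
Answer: 0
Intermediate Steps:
K(D) = 0
j(c) = 0 (j(c) = (((0 + c) - c)*6)/c = ((c - c)*6)/c = (0*6)/c = 0/c = 0)
L(t, l) = l (L(t, l) = l + 0 = l)
j(37)*L(-4, -5) = 0*(-5) = 0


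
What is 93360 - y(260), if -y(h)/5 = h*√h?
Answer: 93360 + 2600*√65 ≈ 1.1432e+5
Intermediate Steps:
y(h) = -5*h^(3/2) (y(h) = -5*h*√h = -5*h^(3/2))
93360 - y(260) = 93360 - (-5)*260^(3/2) = 93360 - (-5)*520*√65 = 93360 - (-2600)*√65 = 93360 + 2600*√65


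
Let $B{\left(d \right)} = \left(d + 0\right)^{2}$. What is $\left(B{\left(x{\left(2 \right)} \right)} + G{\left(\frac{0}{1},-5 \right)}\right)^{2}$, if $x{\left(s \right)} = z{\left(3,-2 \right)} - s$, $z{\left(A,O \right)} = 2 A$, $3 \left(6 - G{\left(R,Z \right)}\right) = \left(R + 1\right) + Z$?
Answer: $\frac{4900}{9} \approx 544.44$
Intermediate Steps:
$G{\left(R,Z \right)} = \frac{17}{3} - \frac{R}{3} - \frac{Z}{3}$ ($G{\left(R,Z \right)} = 6 - \frac{\left(R + 1\right) + Z}{3} = 6 - \frac{\left(1 + R\right) + Z}{3} = 6 - \frac{1 + R + Z}{3} = 6 - \left(\frac{1}{3} + \frac{R}{3} + \frac{Z}{3}\right) = \frac{17}{3} - \frac{R}{3} - \frac{Z}{3}$)
$x{\left(s \right)} = 6 - s$ ($x{\left(s \right)} = 2 \cdot 3 - s = 6 - s$)
$B{\left(d \right)} = d^{2}$
$\left(B{\left(x{\left(2 \right)} \right)} + G{\left(\frac{0}{1},-5 \right)}\right)^{2} = \left(\left(6 - 2\right)^{2} - \left(- \frac{22}{3} + \frac{1}{3} \cdot 0 \cdot 1^{-1}\right)\right)^{2} = \left(\left(6 - 2\right)^{2} + \left(\frac{17}{3} - \frac{0 \cdot 1}{3} + \frac{5}{3}\right)\right)^{2} = \left(4^{2} + \left(\frac{17}{3} - 0 + \frac{5}{3}\right)\right)^{2} = \left(16 + \left(\frac{17}{3} + 0 + \frac{5}{3}\right)\right)^{2} = \left(16 + \frac{22}{3}\right)^{2} = \left(\frac{70}{3}\right)^{2} = \frac{4900}{9}$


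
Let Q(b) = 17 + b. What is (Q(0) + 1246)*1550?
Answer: 1957650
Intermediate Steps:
(Q(0) + 1246)*1550 = ((17 + 0) + 1246)*1550 = (17 + 1246)*1550 = 1263*1550 = 1957650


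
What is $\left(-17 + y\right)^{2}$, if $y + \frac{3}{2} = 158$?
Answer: $\frac{77841}{4} \approx 19460.0$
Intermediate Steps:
$y = \frac{313}{2}$ ($y = - \frac{3}{2} + 158 = \frac{313}{2} \approx 156.5$)
$\left(-17 + y\right)^{2} = \left(-17 + \frac{313}{2}\right)^{2} = \left(\frac{279}{2}\right)^{2} = \frac{77841}{4}$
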